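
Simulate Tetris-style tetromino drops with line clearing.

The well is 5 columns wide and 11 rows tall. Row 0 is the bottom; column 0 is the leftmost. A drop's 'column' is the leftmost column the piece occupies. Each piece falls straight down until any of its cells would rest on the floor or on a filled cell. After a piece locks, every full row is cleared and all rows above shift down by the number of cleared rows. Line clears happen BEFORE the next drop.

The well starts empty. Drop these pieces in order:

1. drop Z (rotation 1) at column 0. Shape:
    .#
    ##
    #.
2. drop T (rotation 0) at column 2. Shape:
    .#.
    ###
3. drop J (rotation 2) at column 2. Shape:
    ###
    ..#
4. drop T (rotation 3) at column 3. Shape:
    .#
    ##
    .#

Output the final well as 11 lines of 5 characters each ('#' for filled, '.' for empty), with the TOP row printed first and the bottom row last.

Drop 1: Z rot1 at col 0 lands with bottom-row=0; cleared 0 line(s) (total 0); column heights now [2 3 0 0 0], max=3
Drop 2: T rot0 at col 2 lands with bottom-row=0; cleared 0 line(s) (total 0); column heights now [2 3 1 2 1], max=3
Drop 3: J rot2 at col 2 lands with bottom-row=1; cleared 0 line(s) (total 0); column heights now [2 3 3 3 3], max=3
Drop 4: T rot3 at col 3 lands with bottom-row=3; cleared 0 line(s) (total 0); column heights now [2 3 3 5 6], max=6

Answer: .....
.....
.....
.....
.....
....#
...##
....#
.####
##.##
#.###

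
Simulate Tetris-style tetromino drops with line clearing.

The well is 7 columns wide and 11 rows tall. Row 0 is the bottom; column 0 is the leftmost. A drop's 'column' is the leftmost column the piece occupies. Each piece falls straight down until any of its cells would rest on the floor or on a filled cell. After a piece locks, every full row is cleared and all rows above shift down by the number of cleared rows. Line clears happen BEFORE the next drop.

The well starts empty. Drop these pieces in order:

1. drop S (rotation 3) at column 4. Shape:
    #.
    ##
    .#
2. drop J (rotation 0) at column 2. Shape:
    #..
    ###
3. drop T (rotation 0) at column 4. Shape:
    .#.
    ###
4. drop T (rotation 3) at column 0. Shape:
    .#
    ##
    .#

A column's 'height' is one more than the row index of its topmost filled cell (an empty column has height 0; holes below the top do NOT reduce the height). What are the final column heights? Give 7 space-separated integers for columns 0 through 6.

Answer: 2 3 5 4 5 6 5

Derivation:
Drop 1: S rot3 at col 4 lands with bottom-row=0; cleared 0 line(s) (total 0); column heights now [0 0 0 0 3 2 0], max=3
Drop 2: J rot0 at col 2 lands with bottom-row=3; cleared 0 line(s) (total 0); column heights now [0 0 5 4 4 2 0], max=5
Drop 3: T rot0 at col 4 lands with bottom-row=4; cleared 0 line(s) (total 0); column heights now [0 0 5 4 5 6 5], max=6
Drop 4: T rot3 at col 0 lands with bottom-row=0; cleared 0 line(s) (total 0); column heights now [2 3 5 4 5 6 5], max=6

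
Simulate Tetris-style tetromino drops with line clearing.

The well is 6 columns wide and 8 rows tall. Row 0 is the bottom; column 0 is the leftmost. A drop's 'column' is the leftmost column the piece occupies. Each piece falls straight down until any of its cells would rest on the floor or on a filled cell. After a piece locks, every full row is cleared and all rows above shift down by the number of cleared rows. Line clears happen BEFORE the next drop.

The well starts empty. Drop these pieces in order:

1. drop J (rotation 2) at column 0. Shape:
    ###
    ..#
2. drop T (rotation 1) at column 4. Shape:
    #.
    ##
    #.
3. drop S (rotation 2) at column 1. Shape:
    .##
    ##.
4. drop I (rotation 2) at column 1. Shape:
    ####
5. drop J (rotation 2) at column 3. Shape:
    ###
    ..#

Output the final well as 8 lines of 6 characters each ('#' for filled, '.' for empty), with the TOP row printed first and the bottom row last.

Answer: ......
......
...###
.#####
..##..
.##.#.
###.##
..#.#.

Derivation:
Drop 1: J rot2 at col 0 lands with bottom-row=0; cleared 0 line(s) (total 0); column heights now [2 2 2 0 0 0], max=2
Drop 2: T rot1 at col 4 lands with bottom-row=0; cleared 0 line(s) (total 0); column heights now [2 2 2 0 3 2], max=3
Drop 3: S rot2 at col 1 lands with bottom-row=2; cleared 0 line(s) (total 0); column heights now [2 3 4 4 3 2], max=4
Drop 4: I rot2 at col 1 lands with bottom-row=4; cleared 0 line(s) (total 0); column heights now [2 5 5 5 5 2], max=5
Drop 5: J rot2 at col 3 lands with bottom-row=4; cleared 0 line(s) (total 0); column heights now [2 5 5 6 6 6], max=6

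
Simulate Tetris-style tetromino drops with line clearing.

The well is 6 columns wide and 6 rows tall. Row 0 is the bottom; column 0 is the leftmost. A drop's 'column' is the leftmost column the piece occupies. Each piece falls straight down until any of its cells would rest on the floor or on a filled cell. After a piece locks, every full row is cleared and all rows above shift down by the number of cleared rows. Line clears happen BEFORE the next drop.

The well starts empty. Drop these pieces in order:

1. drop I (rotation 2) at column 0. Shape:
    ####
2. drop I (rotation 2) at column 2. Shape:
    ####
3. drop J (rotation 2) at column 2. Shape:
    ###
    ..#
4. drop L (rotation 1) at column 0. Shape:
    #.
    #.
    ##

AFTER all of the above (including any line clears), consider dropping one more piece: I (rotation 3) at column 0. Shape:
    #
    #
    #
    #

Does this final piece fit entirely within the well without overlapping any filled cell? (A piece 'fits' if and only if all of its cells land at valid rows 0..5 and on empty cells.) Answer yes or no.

Drop 1: I rot2 at col 0 lands with bottom-row=0; cleared 0 line(s) (total 0); column heights now [1 1 1 1 0 0], max=1
Drop 2: I rot2 at col 2 lands with bottom-row=1; cleared 0 line(s) (total 0); column heights now [1 1 2 2 2 2], max=2
Drop 3: J rot2 at col 2 lands with bottom-row=2; cleared 0 line(s) (total 0); column heights now [1 1 4 4 4 2], max=4
Drop 4: L rot1 at col 0 lands with bottom-row=1; cleared 1 line(s) (total 1); column heights now [3 1 3 3 3 0], max=3
Test piece I rot3 at col 0 (width 1): heights before test = [3 1 3 3 3 0]; fits = False

Answer: no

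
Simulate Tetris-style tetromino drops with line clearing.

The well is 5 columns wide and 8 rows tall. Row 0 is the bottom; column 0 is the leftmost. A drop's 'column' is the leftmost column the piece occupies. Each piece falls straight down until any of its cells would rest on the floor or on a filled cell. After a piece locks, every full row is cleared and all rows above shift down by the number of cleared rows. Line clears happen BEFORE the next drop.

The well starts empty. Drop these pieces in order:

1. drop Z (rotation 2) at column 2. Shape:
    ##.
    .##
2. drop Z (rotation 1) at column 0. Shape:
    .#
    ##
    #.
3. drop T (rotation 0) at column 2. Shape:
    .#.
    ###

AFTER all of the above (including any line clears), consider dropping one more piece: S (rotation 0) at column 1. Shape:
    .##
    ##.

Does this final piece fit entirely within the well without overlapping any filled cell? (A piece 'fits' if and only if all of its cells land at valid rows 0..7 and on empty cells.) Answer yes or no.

Answer: yes

Derivation:
Drop 1: Z rot2 at col 2 lands with bottom-row=0; cleared 0 line(s) (total 0); column heights now [0 0 2 2 1], max=2
Drop 2: Z rot1 at col 0 lands with bottom-row=0; cleared 0 line(s) (total 0); column heights now [2 3 2 2 1], max=3
Drop 3: T rot0 at col 2 lands with bottom-row=2; cleared 0 line(s) (total 0); column heights now [2 3 3 4 3], max=4
Test piece S rot0 at col 1 (width 3): heights before test = [2 3 3 4 3]; fits = True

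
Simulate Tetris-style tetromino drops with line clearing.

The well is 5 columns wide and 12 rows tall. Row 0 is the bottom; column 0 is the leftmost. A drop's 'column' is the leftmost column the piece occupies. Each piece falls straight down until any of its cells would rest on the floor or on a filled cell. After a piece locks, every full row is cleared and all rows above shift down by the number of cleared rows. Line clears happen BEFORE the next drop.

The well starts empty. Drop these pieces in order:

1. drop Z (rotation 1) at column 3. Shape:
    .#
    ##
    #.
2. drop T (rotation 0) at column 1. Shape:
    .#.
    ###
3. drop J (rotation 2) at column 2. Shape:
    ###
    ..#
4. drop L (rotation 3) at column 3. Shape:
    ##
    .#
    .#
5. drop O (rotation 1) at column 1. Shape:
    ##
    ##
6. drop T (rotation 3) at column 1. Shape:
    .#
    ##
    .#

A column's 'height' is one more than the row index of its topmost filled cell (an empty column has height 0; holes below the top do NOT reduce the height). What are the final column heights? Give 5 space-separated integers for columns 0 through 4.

Answer: 0 9 10 8 8

Derivation:
Drop 1: Z rot1 at col 3 lands with bottom-row=0; cleared 0 line(s) (total 0); column heights now [0 0 0 2 3], max=3
Drop 2: T rot0 at col 1 lands with bottom-row=2; cleared 0 line(s) (total 0); column heights now [0 3 4 3 3], max=4
Drop 3: J rot2 at col 2 lands with bottom-row=3; cleared 0 line(s) (total 0); column heights now [0 3 5 5 5], max=5
Drop 4: L rot3 at col 3 lands with bottom-row=5; cleared 0 line(s) (total 0); column heights now [0 3 5 8 8], max=8
Drop 5: O rot1 at col 1 lands with bottom-row=5; cleared 0 line(s) (total 0); column heights now [0 7 7 8 8], max=8
Drop 6: T rot3 at col 1 lands with bottom-row=7; cleared 0 line(s) (total 0); column heights now [0 9 10 8 8], max=10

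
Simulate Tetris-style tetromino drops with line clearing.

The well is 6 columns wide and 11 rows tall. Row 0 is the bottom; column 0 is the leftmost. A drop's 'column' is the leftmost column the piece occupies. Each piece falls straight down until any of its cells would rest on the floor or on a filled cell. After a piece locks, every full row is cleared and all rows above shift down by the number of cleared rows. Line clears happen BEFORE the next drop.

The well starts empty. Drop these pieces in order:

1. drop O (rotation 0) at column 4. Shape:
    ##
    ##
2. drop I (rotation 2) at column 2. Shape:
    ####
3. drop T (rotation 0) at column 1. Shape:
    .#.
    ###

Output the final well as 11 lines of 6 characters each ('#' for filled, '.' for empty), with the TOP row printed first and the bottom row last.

Drop 1: O rot0 at col 4 lands with bottom-row=0; cleared 0 line(s) (total 0); column heights now [0 0 0 0 2 2], max=2
Drop 2: I rot2 at col 2 lands with bottom-row=2; cleared 0 line(s) (total 0); column heights now [0 0 3 3 3 3], max=3
Drop 3: T rot0 at col 1 lands with bottom-row=3; cleared 0 line(s) (total 0); column heights now [0 4 5 4 3 3], max=5

Answer: ......
......
......
......
......
......
..#...
.###..
..####
....##
....##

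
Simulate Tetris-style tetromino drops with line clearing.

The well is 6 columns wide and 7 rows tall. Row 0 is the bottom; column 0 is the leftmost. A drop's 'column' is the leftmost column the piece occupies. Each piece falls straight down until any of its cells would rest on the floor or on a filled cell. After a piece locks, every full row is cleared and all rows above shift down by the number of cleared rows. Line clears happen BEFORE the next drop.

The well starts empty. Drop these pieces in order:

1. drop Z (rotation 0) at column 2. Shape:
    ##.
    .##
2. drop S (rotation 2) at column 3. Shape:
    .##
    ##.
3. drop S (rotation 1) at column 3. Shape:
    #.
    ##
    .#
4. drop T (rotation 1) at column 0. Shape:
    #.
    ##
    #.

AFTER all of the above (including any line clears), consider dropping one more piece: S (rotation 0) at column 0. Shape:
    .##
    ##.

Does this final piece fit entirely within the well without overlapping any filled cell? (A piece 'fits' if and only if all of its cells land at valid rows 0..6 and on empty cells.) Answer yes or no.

Drop 1: Z rot0 at col 2 lands with bottom-row=0; cleared 0 line(s) (total 0); column heights now [0 0 2 2 1 0], max=2
Drop 2: S rot2 at col 3 lands with bottom-row=2; cleared 0 line(s) (total 0); column heights now [0 0 2 3 4 4], max=4
Drop 3: S rot1 at col 3 lands with bottom-row=4; cleared 0 line(s) (total 0); column heights now [0 0 2 7 6 4], max=7
Drop 4: T rot1 at col 0 lands with bottom-row=0; cleared 0 line(s) (total 0); column heights now [3 2 2 7 6 4], max=7
Test piece S rot0 at col 0 (width 3): heights before test = [3 2 2 7 6 4]; fits = True

Answer: yes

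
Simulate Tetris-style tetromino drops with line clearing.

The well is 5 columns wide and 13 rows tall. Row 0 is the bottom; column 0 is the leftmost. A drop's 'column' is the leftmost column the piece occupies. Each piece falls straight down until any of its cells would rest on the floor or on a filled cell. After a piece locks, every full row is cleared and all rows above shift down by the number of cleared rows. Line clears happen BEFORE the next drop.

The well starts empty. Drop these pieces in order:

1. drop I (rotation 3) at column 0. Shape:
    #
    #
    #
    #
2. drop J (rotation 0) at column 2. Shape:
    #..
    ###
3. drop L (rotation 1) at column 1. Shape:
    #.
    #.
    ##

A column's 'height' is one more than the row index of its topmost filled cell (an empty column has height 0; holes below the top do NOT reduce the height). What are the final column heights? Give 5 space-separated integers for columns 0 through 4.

Drop 1: I rot3 at col 0 lands with bottom-row=0; cleared 0 line(s) (total 0); column heights now [4 0 0 0 0], max=4
Drop 2: J rot0 at col 2 lands with bottom-row=0; cleared 0 line(s) (total 0); column heights now [4 0 2 1 1], max=4
Drop 3: L rot1 at col 1 lands with bottom-row=2; cleared 0 line(s) (total 0); column heights now [4 5 3 1 1], max=5

Answer: 4 5 3 1 1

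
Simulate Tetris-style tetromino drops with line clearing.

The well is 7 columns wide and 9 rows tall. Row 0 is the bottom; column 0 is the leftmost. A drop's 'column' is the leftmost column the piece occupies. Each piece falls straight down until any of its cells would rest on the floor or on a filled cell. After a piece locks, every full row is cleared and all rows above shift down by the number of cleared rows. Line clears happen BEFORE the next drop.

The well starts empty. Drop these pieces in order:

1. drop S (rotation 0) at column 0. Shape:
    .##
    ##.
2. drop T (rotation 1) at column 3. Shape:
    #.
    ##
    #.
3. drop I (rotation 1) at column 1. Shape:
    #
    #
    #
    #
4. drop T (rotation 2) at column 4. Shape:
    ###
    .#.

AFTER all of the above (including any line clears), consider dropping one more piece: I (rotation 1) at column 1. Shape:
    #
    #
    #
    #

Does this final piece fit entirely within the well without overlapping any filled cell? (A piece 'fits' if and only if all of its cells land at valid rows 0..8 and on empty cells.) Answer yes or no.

Answer: no

Derivation:
Drop 1: S rot0 at col 0 lands with bottom-row=0; cleared 0 line(s) (total 0); column heights now [1 2 2 0 0 0 0], max=2
Drop 2: T rot1 at col 3 lands with bottom-row=0; cleared 0 line(s) (total 0); column heights now [1 2 2 3 2 0 0], max=3
Drop 3: I rot1 at col 1 lands with bottom-row=2; cleared 0 line(s) (total 0); column heights now [1 6 2 3 2 0 0], max=6
Drop 4: T rot2 at col 4 lands with bottom-row=1; cleared 0 line(s) (total 0); column heights now [1 6 2 3 3 3 3], max=6
Test piece I rot1 at col 1 (width 1): heights before test = [1 6 2 3 3 3 3]; fits = False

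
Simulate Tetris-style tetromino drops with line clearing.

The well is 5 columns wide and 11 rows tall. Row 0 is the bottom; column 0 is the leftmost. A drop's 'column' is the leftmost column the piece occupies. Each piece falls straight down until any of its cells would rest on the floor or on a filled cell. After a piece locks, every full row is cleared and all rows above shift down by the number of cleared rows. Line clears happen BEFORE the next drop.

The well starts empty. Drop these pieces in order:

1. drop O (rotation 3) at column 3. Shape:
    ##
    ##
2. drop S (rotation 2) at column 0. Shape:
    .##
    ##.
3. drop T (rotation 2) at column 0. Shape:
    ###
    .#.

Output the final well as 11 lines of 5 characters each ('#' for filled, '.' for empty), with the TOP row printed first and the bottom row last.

Drop 1: O rot3 at col 3 lands with bottom-row=0; cleared 0 line(s) (total 0); column heights now [0 0 0 2 2], max=2
Drop 2: S rot2 at col 0 lands with bottom-row=0; cleared 0 line(s) (total 0); column heights now [1 2 2 2 2], max=2
Drop 3: T rot2 at col 0 lands with bottom-row=2; cleared 0 line(s) (total 0); column heights now [4 4 4 2 2], max=4

Answer: .....
.....
.....
.....
.....
.....
.....
###..
.#...
.####
##.##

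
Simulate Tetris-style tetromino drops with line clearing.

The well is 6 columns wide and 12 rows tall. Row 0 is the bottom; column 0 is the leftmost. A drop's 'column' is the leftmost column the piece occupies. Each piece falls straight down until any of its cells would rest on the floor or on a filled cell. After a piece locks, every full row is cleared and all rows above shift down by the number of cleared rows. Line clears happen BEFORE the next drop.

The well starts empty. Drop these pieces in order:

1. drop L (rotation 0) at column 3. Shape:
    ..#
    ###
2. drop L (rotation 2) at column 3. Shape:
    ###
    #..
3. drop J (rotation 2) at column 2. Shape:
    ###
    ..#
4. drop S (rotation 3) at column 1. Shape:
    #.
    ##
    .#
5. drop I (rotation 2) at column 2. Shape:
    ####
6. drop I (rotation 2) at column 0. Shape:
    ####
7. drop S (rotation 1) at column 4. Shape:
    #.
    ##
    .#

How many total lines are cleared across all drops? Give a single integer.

Drop 1: L rot0 at col 3 lands with bottom-row=0; cleared 0 line(s) (total 0); column heights now [0 0 0 1 1 2], max=2
Drop 2: L rot2 at col 3 lands with bottom-row=1; cleared 0 line(s) (total 0); column heights now [0 0 0 3 3 3], max=3
Drop 3: J rot2 at col 2 lands with bottom-row=3; cleared 0 line(s) (total 0); column heights now [0 0 5 5 5 3], max=5
Drop 4: S rot3 at col 1 lands with bottom-row=5; cleared 0 line(s) (total 0); column heights now [0 8 7 5 5 3], max=8
Drop 5: I rot2 at col 2 lands with bottom-row=7; cleared 0 line(s) (total 0); column heights now [0 8 8 8 8 8], max=8
Drop 6: I rot2 at col 0 lands with bottom-row=8; cleared 0 line(s) (total 0); column heights now [9 9 9 9 8 8], max=9
Drop 7: S rot1 at col 4 lands with bottom-row=8; cleared 0 line(s) (total 0); column heights now [9 9 9 9 11 10], max=11

Answer: 0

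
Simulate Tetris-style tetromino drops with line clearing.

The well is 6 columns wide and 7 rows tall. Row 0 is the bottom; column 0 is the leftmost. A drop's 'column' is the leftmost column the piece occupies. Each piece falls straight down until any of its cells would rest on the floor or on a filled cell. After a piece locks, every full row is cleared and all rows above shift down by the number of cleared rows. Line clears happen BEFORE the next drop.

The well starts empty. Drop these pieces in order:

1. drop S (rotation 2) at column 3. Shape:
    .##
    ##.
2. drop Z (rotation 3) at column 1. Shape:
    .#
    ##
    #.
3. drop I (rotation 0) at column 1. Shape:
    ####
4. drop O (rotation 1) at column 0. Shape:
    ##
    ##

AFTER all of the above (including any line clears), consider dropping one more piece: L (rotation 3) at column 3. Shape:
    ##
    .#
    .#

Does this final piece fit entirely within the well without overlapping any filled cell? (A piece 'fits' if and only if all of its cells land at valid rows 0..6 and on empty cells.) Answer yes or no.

Answer: yes

Derivation:
Drop 1: S rot2 at col 3 lands with bottom-row=0; cleared 0 line(s) (total 0); column heights now [0 0 0 1 2 2], max=2
Drop 2: Z rot3 at col 1 lands with bottom-row=0; cleared 0 line(s) (total 0); column heights now [0 2 3 1 2 2], max=3
Drop 3: I rot0 at col 1 lands with bottom-row=3; cleared 0 line(s) (total 0); column heights now [0 4 4 4 4 2], max=4
Drop 4: O rot1 at col 0 lands with bottom-row=4; cleared 0 line(s) (total 0); column heights now [6 6 4 4 4 2], max=6
Test piece L rot3 at col 3 (width 2): heights before test = [6 6 4 4 4 2]; fits = True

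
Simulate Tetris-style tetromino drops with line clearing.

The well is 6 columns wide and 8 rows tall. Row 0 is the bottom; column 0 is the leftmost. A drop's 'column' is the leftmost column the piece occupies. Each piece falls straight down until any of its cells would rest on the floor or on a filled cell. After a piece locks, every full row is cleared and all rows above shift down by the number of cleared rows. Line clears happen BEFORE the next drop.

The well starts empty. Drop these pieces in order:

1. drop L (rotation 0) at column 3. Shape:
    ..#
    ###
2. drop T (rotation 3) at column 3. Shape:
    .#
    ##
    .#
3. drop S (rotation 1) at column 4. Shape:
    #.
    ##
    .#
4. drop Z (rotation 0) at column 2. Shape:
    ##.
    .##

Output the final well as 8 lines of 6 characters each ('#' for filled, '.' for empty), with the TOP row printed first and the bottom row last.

Answer: ..##..
...##.
....#.
....##
....##
...##.
....##
...###

Derivation:
Drop 1: L rot0 at col 3 lands with bottom-row=0; cleared 0 line(s) (total 0); column heights now [0 0 0 1 1 2], max=2
Drop 2: T rot3 at col 3 lands with bottom-row=1; cleared 0 line(s) (total 0); column heights now [0 0 0 3 4 2], max=4
Drop 3: S rot1 at col 4 lands with bottom-row=3; cleared 0 line(s) (total 0); column heights now [0 0 0 3 6 5], max=6
Drop 4: Z rot0 at col 2 lands with bottom-row=6; cleared 0 line(s) (total 0); column heights now [0 0 8 8 7 5], max=8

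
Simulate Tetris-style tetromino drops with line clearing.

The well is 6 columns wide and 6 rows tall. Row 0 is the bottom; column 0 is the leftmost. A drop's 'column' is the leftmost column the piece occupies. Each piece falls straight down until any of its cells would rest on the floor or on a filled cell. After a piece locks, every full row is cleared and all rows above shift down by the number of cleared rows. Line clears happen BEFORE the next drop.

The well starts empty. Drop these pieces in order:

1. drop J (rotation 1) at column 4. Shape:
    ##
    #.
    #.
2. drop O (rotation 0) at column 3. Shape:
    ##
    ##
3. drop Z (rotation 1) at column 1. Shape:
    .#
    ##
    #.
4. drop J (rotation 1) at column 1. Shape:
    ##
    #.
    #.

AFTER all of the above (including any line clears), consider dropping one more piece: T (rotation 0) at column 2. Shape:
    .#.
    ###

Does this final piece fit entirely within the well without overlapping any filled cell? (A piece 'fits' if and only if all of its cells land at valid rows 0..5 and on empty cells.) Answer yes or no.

Answer: no

Derivation:
Drop 1: J rot1 at col 4 lands with bottom-row=0; cleared 0 line(s) (total 0); column heights now [0 0 0 0 3 3], max=3
Drop 2: O rot0 at col 3 lands with bottom-row=3; cleared 0 line(s) (total 0); column heights now [0 0 0 5 5 3], max=5
Drop 3: Z rot1 at col 1 lands with bottom-row=0; cleared 0 line(s) (total 0); column heights now [0 2 3 5 5 3], max=5
Drop 4: J rot1 at col 1 lands with bottom-row=2; cleared 0 line(s) (total 0); column heights now [0 5 5 5 5 3], max=5
Test piece T rot0 at col 2 (width 3): heights before test = [0 5 5 5 5 3]; fits = False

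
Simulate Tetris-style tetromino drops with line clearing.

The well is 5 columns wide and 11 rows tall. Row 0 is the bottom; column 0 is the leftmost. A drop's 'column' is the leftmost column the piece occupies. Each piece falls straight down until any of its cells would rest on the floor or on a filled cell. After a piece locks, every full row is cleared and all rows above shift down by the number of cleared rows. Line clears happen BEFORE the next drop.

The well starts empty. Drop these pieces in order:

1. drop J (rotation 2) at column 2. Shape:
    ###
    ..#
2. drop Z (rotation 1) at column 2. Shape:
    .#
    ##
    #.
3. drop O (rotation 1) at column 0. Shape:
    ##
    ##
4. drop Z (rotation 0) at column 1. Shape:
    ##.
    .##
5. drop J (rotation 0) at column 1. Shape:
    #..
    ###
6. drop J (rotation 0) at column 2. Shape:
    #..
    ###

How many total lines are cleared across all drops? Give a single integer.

Answer: 1

Derivation:
Drop 1: J rot2 at col 2 lands with bottom-row=0; cleared 0 line(s) (total 0); column heights now [0 0 2 2 2], max=2
Drop 2: Z rot1 at col 2 lands with bottom-row=2; cleared 0 line(s) (total 0); column heights now [0 0 4 5 2], max=5
Drop 3: O rot1 at col 0 lands with bottom-row=0; cleared 1 line(s) (total 1); column heights now [1 1 3 4 1], max=4
Drop 4: Z rot0 at col 1 lands with bottom-row=4; cleared 0 line(s) (total 1); column heights now [1 6 6 5 1], max=6
Drop 5: J rot0 at col 1 lands with bottom-row=6; cleared 0 line(s) (total 1); column heights now [1 8 7 7 1], max=8
Drop 6: J rot0 at col 2 lands with bottom-row=7; cleared 0 line(s) (total 1); column heights now [1 8 9 8 8], max=9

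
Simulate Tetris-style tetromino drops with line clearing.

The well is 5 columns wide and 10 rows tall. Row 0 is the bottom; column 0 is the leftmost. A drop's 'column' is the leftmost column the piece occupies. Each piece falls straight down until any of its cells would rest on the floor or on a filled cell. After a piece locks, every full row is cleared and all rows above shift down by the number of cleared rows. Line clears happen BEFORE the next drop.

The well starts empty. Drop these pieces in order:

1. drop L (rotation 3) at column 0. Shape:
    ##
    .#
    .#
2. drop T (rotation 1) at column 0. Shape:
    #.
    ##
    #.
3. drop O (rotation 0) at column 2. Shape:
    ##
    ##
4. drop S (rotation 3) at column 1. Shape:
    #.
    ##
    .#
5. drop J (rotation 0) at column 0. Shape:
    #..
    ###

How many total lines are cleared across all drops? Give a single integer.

Drop 1: L rot3 at col 0 lands with bottom-row=0; cleared 0 line(s) (total 0); column heights now [3 3 0 0 0], max=3
Drop 2: T rot1 at col 0 lands with bottom-row=3; cleared 0 line(s) (total 0); column heights now [6 5 0 0 0], max=6
Drop 3: O rot0 at col 2 lands with bottom-row=0; cleared 0 line(s) (total 0); column heights now [6 5 2 2 0], max=6
Drop 4: S rot3 at col 1 lands with bottom-row=4; cleared 0 line(s) (total 0); column heights now [6 7 6 2 0], max=7
Drop 5: J rot0 at col 0 lands with bottom-row=7; cleared 0 line(s) (total 0); column heights now [9 8 8 2 0], max=9

Answer: 0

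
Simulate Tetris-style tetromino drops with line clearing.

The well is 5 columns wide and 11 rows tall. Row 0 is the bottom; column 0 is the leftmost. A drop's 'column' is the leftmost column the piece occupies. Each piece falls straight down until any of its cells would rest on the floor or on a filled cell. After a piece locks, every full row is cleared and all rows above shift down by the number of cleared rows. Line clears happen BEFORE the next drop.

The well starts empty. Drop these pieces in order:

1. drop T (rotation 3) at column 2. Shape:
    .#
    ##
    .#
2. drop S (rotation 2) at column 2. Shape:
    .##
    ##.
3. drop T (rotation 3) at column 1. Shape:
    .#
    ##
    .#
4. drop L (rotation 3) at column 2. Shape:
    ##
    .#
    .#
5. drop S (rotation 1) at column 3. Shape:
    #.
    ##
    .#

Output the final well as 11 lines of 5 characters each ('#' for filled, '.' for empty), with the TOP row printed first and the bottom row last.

Answer: .....
...#.
...##
..###
..##.
.###.
..###
..##.
...#.
..##.
...#.

Derivation:
Drop 1: T rot3 at col 2 lands with bottom-row=0; cleared 0 line(s) (total 0); column heights now [0 0 2 3 0], max=3
Drop 2: S rot2 at col 2 lands with bottom-row=3; cleared 0 line(s) (total 0); column heights now [0 0 4 5 5], max=5
Drop 3: T rot3 at col 1 lands with bottom-row=4; cleared 0 line(s) (total 0); column heights now [0 6 7 5 5], max=7
Drop 4: L rot3 at col 2 lands with bottom-row=5; cleared 0 line(s) (total 0); column heights now [0 6 8 8 5], max=8
Drop 5: S rot1 at col 3 lands with bottom-row=7; cleared 0 line(s) (total 0); column heights now [0 6 8 10 9], max=10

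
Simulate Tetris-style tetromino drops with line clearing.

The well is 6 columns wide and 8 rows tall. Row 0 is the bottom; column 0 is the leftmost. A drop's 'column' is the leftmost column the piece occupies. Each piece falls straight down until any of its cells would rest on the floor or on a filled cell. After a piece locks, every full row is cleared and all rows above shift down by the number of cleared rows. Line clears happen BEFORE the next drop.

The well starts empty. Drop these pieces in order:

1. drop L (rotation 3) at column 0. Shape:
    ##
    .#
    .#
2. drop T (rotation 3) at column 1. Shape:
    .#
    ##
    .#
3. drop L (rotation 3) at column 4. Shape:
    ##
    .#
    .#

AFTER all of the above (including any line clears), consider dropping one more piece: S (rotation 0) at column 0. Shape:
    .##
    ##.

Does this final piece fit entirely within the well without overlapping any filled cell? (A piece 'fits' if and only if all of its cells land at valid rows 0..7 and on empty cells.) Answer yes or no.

Drop 1: L rot3 at col 0 lands with bottom-row=0; cleared 0 line(s) (total 0); column heights now [3 3 0 0 0 0], max=3
Drop 2: T rot3 at col 1 lands with bottom-row=2; cleared 0 line(s) (total 0); column heights now [3 4 5 0 0 0], max=5
Drop 3: L rot3 at col 4 lands with bottom-row=0; cleared 0 line(s) (total 0); column heights now [3 4 5 0 3 3], max=5
Test piece S rot0 at col 0 (width 3): heights before test = [3 4 5 0 3 3]; fits = True

Answer: yes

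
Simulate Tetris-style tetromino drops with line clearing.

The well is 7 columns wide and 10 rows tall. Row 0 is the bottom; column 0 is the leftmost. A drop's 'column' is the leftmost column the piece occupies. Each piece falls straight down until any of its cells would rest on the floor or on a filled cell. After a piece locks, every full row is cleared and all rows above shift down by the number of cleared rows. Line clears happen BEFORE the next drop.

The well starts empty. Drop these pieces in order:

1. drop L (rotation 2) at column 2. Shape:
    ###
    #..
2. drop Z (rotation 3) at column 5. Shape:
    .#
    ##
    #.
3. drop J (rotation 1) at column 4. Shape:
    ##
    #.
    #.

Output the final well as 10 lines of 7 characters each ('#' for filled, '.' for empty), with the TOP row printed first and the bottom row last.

Answer: .......
.......
.......
.......
.......
....##.
....#..
....#.#
..#####
..#..#.

Derivation:
Drop 1: L rot2 at col 2 lands with bottom-row=0; cleared 0 line(s) (total 0); column heights now [0 0 2 2 2 0 0], max=2
Drop 2: Z rot3 at col 5 lands with bottom-row=0; cleared 0 line(s) (total 0); column heights now [0 0 2 2 2 2 3], max=3
Drop 3: J rot1 at col 4 lands with bottom-row=2; cleared 0 line(s) (total 0); column heights now [0 0 2 2 5 5 3], max=5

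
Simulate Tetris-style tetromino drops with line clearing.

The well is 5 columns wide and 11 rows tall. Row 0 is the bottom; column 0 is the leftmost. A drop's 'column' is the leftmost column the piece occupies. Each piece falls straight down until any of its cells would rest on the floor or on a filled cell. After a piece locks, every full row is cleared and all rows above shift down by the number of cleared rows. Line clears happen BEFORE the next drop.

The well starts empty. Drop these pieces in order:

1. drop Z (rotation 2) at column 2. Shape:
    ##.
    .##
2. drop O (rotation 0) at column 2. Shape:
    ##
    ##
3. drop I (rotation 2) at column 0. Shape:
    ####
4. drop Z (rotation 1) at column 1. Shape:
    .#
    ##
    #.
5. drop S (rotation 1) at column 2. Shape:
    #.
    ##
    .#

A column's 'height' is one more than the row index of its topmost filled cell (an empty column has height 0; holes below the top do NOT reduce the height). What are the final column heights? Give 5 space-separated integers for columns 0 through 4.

Answer: 5 7 10 9 1

Derivation:
Drop 1: Z rot2 at col 2 lands with bottom-row=0; cleared 0 line(s) (total 0); column heights now [0 0 2 2 1], max=2
Drop 2: O rot0 at col 2 lands with bottom-row=2; cleared 0 line(s) (total 0); column heights now [0 0 4 4 1], max=4
Drop 3: I rot2 at col 0 lands with bottom-row=4; cleared 0 line(s) (total 0); column heights now [5 5 5 5 1], max=5
Drop 4: Z rot1 at col 1 lands with bottom-row=5; cleared 0 line(s) (total 0); column heights now [5 7 8 5 1], max=8
Drop 5: S rot1 at col 2 lands with bottom-row=7; cleared 0 line(s) (total 0); column heights now [5 7 10 9 1], max=10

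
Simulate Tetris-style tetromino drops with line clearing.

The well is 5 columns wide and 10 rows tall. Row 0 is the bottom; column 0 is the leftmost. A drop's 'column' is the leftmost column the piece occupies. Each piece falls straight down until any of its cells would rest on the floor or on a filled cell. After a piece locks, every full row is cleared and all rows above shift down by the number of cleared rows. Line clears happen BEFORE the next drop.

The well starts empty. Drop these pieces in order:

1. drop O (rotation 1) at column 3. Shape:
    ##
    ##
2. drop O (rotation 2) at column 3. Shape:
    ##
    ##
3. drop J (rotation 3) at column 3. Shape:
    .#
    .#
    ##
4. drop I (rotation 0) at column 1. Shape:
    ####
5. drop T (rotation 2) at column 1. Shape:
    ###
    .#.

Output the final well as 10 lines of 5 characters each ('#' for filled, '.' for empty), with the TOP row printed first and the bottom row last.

Drop 1: O rot1 at col 3 lands with bottom-row=0; cleared 0 line(s) (total 0); column heights now [0 0 0 2 2], max=2
Drop 2: O rot2 at col 3 lands with bottom-row=2; cleared 0 line(s) (total 0); column heights now [0 0 0 4 4], max=4
Drop 3: J rot3 at col 3 lands with bottom-row=4; cleared 0 line(s) (total 0); column heights now [0 0 0 5 7], max=7
Drop 4: I rot0 at col 1 lands with bottom-row=7; cleared 0 line(s) (total 0); column heights now [0 8 8 8 8], max=8
Drop 5: T rot2 at col 1 lands with bottom-row=8; cleared 0 line(s) (total 0); column heights now [0 10 10 10 8], max=10

Answer: .###.
..#..
.####
....#
....#
...##
...##
...##
...##
...##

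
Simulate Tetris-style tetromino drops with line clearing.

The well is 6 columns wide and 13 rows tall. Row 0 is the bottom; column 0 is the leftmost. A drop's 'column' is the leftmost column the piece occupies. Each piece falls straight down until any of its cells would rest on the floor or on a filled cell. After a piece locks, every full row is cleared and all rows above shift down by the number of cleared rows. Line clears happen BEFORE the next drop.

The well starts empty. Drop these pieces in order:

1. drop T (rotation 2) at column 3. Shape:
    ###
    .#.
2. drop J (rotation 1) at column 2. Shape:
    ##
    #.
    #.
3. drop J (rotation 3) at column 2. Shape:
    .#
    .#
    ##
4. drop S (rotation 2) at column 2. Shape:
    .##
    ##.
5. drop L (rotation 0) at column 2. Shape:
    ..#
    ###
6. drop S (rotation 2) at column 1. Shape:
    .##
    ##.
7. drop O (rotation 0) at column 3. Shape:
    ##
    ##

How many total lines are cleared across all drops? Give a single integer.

Answer: 0

Derivation:
Drop 1: T rot2 at col 3 lands with bottom-row=0; cleared 0 line(s) (total 0); column heights now [0 0 0 2 2 2], max=2
Drop 2: J rot1 at col 2 lands with bottom-row=0; cleared 0 line(s) (total 0); column heights now [0 0 3 3 2 2], max=3
Drop 3: J rot3 at col 2 lands with bottom-row=3; cleared 0 line(s) (total 0); column heights now [0 0 4 6 2 2], max=6
Drop 4: S rot2 at col 2 lands with bottom-row=6; cleared 0 line(s) (total 0); column heights now [0 0 7 8 8 2], max=8
Drop 5: L rot0 at col 2 lands with bottom-row=8; cleared 0 line(s) (total 0); column heights now [0 0 9 9 10 2], max=10
Drop 6: S rot2 at col 1 lands with bottom-row=9; cleared 0 line(s) (total 0); column heights now [0 10 11 11 10 2], max=11
Drop 7: O rot0 at col 3 lands with bottom-row=11; cleared 0 line(s) (total 0); column heights now [0 10 11 13 13 2], max=13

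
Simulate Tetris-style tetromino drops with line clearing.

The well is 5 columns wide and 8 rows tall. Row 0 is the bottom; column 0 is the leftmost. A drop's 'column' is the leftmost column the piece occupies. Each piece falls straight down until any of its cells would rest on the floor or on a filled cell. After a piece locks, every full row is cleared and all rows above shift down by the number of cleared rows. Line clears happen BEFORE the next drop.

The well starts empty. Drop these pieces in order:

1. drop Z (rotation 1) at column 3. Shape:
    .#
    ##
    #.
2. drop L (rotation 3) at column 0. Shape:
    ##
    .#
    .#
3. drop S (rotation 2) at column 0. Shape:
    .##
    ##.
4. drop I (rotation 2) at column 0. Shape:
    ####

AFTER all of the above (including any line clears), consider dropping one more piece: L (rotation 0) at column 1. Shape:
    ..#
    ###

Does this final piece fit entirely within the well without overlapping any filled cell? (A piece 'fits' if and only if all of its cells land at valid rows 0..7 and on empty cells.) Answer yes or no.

Drop 1: Z rot1 at col 3 lands with bottom-row=0; cleared 0 line(s) (total 0); column heights now [0 0 0 2 3], max=3
Drop 2: L rot3 at col 0 lands with bottom-row=0; cleared 0 line(s) (total 0); column heights now [3 3 0 2 3], max=3
Drop 3: S rot2 at col 0 lands with bottom-row=3; cleared 0 line(s) (total 0); column heights now [4 5 5 2 3], max=5
Drop 4: I rot2 at col 0 lands with bottom-row=5; cleared 0 line(s) (total 0); column heights now [6 6 6 6 3], max=6
Test piece L rot0 at col 1 (width 3): heights before test = [6 6 6 6 3]; fits = True

Answer: yes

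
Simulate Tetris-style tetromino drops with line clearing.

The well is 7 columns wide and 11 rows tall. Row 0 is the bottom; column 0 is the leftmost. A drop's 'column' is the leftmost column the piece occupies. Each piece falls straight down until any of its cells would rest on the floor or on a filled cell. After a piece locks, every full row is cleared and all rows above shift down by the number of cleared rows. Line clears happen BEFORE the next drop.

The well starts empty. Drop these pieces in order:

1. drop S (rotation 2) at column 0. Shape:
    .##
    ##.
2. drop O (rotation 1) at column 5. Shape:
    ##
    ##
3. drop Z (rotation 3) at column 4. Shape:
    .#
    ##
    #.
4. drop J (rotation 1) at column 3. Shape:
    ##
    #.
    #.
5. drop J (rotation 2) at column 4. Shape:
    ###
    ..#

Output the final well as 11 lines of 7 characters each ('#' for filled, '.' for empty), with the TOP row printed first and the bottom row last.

Drop 1: S rot2 at col 0 lands with bottom-row=0; cleared 0 line(s) (total 0); column heights now [1 2 2 0 0 0 0], max=2
Drop 2: O rot1 at col 5 lands with bottom-row=0; cleared 0 line(s) (total 0); column heights now [1 2 2 0 0 2 2], max=2
Drop 3: Z rot3 at col 4 lands with bottom-row=1; cleared 0 line(s) (total 0); column heights now [1 2 2 0 3 4 2], max=4
Drop 4: J rot1 at col 3 lands with bottom-row=1; cleared 0 line(s) (total 0); column heights now [1 2 2 4 4 4 2], max=4
Drop 5: J rot2 at col 4 lands with bottom-row=3; cleared 0 line(s) (total 0); column heights now [1 2 2 4 5 5 5], max=5

Answer: .......
.......
.......
.......
.......
.......
....###
...####
...###.
.######
##...##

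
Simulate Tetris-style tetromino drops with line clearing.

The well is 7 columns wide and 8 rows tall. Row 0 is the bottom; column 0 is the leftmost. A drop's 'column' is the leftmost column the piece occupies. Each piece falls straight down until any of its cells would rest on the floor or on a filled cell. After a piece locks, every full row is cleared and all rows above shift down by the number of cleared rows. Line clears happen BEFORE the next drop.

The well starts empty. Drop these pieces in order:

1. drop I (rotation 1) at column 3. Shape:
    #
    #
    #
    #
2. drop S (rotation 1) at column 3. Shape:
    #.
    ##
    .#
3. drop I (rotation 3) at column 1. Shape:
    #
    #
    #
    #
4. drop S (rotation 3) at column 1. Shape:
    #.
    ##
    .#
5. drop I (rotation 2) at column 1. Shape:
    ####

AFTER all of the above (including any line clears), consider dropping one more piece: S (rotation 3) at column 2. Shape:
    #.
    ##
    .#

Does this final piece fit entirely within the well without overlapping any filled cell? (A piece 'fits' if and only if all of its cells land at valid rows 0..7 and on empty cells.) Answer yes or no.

Drop 1: I rot1 at col 3 lands with bottom-row=0; cleared 0 line(s) (total 0); column heights now [0 0 0 4 0 0 0], max=4
Drop 2: S rot1 at col 3 lands with bottom-row=3; cleared 0 line(s) (total 0); column heights now [0 0 0 6 5 0 0], max=6
Drop 3: I rot3 at col 1 lands with bottom-row=0; cleared 0 line(s) (total 0); column heights now [0 4 0 6 5 0 0], max=6
Drop 4: S rot3 at col 1 lands with bottom-row=3; cleared 0 line(s) (total 0); column heights now [0 6 5 6 5 0 0], max=6
Drop 5: I rot2 at col 1 lands with bottom-row=6; cleared 0 line(s) (total 0); column heights now [0 7 7 7 7 0 0], max=7
Test piece S rot3 at col 2 (width 2): heights before test = [0 7 7 7 7 0 0]; fits = False

Answer: no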